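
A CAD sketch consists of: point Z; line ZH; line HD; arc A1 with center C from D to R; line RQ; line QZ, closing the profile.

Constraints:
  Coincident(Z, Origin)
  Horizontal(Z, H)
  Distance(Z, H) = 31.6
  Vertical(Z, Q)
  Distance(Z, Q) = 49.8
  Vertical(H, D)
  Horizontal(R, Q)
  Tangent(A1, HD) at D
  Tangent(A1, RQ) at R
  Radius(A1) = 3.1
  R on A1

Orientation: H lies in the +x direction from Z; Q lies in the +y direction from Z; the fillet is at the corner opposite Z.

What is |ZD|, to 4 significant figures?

56.39

The virtual corner opposite Z is at (31.60, 49.80). The tangent condition forces CD to be normal to HD and tangency of A1 to RQ means the radius CR is perpendicular to RQ, with radius 3.1, so the center C sits 3.1 in from both sides at C = (28.50, 46.70). That places the tangent points at D = (31.60, 46.70) on HD and R = (28.50, 49.80) on RQ. Then |ZD| = |D − Z| = 56.39.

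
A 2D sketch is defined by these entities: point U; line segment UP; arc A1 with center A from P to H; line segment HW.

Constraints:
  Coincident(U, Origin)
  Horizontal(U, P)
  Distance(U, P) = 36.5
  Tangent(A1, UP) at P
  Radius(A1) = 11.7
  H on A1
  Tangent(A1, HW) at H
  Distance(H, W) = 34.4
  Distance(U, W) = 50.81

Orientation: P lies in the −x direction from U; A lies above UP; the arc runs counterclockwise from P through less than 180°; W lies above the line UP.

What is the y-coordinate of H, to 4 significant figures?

11.03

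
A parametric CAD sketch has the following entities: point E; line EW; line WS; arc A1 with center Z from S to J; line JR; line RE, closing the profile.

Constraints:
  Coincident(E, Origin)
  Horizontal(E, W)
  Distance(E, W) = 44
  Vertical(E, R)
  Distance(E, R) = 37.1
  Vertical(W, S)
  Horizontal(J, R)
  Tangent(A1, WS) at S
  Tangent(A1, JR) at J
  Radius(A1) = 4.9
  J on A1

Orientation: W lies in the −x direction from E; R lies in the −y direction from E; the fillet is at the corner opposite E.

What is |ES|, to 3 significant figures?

54.5

The virtual corner opposite E is at (-44.0, -37.1). Tangency of A1 to WS means the radius ZS is perpendicular to WS and A1 meets JR tangentially, so ZJ is at right angles to JR, with radius 4.9, so the center Z sits 4.9 in from both sides at Z = (-39.1, -32.2). That places the tangent points at S = (-44.0, -32.2) on WS and J = (-39.1, -37.1) on JR. Then |ES| = |S − E| = 54.5.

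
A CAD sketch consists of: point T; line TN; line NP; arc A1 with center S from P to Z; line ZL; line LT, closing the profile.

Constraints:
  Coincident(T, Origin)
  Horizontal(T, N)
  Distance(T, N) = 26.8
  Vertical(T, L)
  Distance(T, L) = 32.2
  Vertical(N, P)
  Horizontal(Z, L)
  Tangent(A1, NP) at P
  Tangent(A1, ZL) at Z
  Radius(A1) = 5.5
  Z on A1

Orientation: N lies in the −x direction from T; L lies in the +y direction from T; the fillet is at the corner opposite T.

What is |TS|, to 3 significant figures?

34.2

T is at the origin; TN is horizontal with |TN| = 26.8 and N on the −x side, so N = (-26.8, 0.00). T and L share the same x with |TL| = 32.2 and L on the +y side, so L = (0.00, 32.2). The virtual corner opposite T is at (-26.8, 32.2). Since A1 is tangent to NP there, SP ⟂ NP and A1 meets ZL tangentially, so SZ is at right angles to ZL, with radius 5.5, so the center S sits 5.5 in from both sides at S = (-21.3, 26.7). Then |TS| = |S − T| = 34.2.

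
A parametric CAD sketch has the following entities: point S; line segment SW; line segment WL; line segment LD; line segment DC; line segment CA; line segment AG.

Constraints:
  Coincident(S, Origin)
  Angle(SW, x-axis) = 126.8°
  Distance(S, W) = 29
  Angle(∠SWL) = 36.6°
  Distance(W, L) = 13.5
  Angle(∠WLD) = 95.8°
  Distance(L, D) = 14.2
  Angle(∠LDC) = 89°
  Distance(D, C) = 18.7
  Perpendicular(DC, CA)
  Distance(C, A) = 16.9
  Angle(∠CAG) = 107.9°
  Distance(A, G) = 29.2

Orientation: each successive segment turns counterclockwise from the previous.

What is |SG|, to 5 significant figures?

29.743

The perpendicularity gives CA at right angles to DC, so CA runs at 175.40°; with |CA| = 16.9, A = (-18.538, 28.331). ∠CAG = 107.9° gives AG at -112.50° from the x-axis; with |AG| = 29.2, G = (-29.713, 1.3535). Then |SG| = |G − S| = 29.743.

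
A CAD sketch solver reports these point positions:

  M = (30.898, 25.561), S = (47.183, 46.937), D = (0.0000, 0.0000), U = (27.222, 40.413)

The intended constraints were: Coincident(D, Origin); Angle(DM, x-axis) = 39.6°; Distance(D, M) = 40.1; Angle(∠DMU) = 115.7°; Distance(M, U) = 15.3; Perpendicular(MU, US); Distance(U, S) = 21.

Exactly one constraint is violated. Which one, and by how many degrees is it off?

Perpendicular(MU, US) — off by 4.20°.

D = (0.00, 0.00) ✓; DM at 39.60° ✓; |DM| = 40.10 ✓; ∠DMU = 115.7° ✓; |MU| = 15.30 ✓; ∠(MU, US) = 85.80° ✗; |US| = 21.00 ✓.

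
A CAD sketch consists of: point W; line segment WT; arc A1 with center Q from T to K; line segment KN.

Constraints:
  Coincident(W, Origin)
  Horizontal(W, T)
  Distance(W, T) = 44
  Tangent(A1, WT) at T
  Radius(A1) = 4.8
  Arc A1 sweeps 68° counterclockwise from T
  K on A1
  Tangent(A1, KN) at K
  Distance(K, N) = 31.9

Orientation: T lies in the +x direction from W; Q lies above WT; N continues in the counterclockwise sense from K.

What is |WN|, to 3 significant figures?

68.6

On A1, T sits at bearing -90° from Q; a 68° counterclockwise sweep puts K at bearing -22°, so K = Q + 4.8·(cos -22°, sin -22°) = (48.5, 3.00). Since A1 is tangent to KN there, QK ⟂ KN, so KN runs along (−sin -22°, cos -22°); with |KN| = 31.9, N = (60.4, 32.6). Then |WN| = |N − W| = 68.6.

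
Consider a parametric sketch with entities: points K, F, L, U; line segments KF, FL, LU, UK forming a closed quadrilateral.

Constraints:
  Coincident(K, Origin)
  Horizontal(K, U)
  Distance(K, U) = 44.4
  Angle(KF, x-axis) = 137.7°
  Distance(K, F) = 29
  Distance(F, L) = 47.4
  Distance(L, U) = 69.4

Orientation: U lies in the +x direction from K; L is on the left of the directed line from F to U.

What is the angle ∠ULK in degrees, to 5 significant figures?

39.500°

Checks: |FL| = 47.40 ✓; |LU| = 69.40 ✓.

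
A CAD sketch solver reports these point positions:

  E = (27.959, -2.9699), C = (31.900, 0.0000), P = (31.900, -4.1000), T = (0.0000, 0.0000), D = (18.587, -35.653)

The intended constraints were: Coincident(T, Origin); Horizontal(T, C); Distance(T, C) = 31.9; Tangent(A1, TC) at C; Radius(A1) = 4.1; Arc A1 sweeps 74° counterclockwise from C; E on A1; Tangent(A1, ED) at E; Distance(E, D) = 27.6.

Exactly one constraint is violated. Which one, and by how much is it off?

Distance(E, D) = 27.6 — off by 6.40.

T = (0.00, 0.00) ✓; T.y = 0.00, C.y = 0.00 ✓; |TC| = 31.90 ✓; ∠(PC, CT) = 90.00° ✓; |PC| = 4.100 ✓; bearing(P→E) − bearing(P→C) = 74.00° ✓; |PE| = 4.100 ✓; ∠(PE, ED) = 90.00° ✓; |ED| = 34.00 ✗.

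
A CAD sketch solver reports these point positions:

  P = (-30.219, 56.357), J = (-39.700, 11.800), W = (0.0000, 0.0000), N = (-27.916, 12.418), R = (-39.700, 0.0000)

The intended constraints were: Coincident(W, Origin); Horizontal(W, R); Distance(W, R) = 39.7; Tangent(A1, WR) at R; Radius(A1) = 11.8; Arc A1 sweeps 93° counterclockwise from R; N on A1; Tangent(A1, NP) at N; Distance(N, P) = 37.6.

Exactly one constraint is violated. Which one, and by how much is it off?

Distance(N, P) = 37.6 — off by 6.40.

W = (0.00, 0.00) ✓; W.y = 0.00, R.y = 0.00 ✓; |WR| = 39.70 ✓; ∠(JR, RW) = 90.00° ✓; |JR| = 11.80 ✓; bearing(J→N) − bearing(J→R) = 93.00° ✓; |JN| = 11.80 ✓; ∠(JN, NP) = 90.00° ✓; |NP| = 44.00 ✗.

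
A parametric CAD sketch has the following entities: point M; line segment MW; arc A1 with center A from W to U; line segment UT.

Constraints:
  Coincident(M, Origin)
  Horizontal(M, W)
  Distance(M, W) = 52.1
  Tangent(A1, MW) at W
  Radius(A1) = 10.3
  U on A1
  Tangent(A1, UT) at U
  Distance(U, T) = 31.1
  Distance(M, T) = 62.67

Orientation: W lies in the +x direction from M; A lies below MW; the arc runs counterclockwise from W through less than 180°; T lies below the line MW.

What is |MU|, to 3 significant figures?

43.5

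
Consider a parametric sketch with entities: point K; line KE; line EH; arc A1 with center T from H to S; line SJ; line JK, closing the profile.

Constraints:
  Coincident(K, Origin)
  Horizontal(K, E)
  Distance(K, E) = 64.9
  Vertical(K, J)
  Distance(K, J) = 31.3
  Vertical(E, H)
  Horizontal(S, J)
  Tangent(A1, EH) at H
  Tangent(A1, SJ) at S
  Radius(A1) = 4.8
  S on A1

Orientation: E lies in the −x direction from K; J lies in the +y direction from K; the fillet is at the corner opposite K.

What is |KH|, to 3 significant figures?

70.1

K is at the origin; K and E share the same y with |KE| = 64.9 and E on the −x side, so E = (-64.9, 0.00). KJ is vertical with |KJ| = 31.3 and J on the +y side, so J = (0.00, 31.3). The virtual corner opposite K is at (-64.9, 31.3). A1 meets EH tangentially, so TH is at right angles to EH and A1 meets SJ tangentially, so TS is at right angles to SJ, with radius 4.8, so the center T sits 4.8 in from both sides at T = (-60.1, 26.5). That places the tangent points at H = (-64.9, 26.5) on EH and S = (-60.1, 31.3) on SJ. Then |KH| = |H − K| = 70.1.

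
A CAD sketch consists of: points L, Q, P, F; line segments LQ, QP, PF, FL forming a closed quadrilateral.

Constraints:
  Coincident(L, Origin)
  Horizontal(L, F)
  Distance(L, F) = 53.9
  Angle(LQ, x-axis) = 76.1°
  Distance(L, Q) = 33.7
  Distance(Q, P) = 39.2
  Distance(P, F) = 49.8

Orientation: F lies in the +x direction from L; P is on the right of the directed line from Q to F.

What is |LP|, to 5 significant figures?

7.7616

Checks: |QP| = 39.20 ✓; |PF| = 49.80 ✓.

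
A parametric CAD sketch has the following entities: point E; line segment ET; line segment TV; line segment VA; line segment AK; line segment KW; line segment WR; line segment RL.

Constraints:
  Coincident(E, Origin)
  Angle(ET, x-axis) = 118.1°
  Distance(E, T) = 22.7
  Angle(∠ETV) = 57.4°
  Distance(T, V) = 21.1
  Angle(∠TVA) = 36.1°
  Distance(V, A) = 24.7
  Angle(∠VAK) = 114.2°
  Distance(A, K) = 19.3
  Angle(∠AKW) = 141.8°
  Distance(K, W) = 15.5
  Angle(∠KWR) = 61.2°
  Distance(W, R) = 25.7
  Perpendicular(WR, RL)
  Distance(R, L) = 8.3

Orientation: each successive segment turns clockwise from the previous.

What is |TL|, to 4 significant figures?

3.623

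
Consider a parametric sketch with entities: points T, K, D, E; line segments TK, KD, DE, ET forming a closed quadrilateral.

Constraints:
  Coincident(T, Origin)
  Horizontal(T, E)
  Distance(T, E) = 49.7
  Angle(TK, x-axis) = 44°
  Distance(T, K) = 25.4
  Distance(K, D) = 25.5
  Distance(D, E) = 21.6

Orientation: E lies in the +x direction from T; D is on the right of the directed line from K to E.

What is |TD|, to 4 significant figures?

29.36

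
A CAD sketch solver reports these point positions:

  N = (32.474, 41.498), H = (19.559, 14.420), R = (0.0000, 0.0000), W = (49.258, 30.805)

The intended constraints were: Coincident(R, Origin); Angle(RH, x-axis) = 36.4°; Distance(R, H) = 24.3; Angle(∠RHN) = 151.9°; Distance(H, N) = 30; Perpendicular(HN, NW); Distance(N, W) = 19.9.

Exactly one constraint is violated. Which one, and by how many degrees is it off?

Perpendicular(HN, NW) — off by 7.00°.

R = (0.00, 0.00) ✓; RH at 36.40° ✓; |RH| = 24.30 ✓; ∠RHN = 151.9° ✓; |HN| = 30.00 ✓; ∠(HN, NW) = 97.00° ✗; |NW| = 19.90 ✓.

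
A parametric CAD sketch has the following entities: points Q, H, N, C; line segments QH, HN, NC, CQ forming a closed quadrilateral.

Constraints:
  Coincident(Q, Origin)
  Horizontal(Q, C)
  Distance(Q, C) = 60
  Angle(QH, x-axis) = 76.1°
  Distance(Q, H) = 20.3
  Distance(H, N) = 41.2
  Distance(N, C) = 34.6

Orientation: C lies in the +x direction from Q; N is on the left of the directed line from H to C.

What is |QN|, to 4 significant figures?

54.21

Checks: |HN| = 41.20 ✓; |NC| = 34.60 ✓.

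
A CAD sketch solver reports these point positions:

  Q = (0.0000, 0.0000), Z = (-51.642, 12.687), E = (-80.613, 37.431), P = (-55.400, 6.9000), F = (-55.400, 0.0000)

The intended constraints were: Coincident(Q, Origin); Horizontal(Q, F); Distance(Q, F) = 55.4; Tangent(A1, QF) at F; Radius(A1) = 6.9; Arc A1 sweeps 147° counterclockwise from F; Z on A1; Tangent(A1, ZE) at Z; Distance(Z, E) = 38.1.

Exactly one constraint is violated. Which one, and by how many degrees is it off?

Tangent(A1, ZE) at Z — off by 7.50°.

Q = (0.00, 0.00) ✓; Q.y = 0.00, F.y = 0.00 ✓; |QF| = 55.40 ✓; ∠(PF, FQ) = 90.00° ✓; |PF| = 6.900 ✓; bearing(P→Z) − bearing(P→F) = 147.0° ✓; |PZ| = 6.900 ✓; ∠(PZ, ZE) = 97.50° ✗; |ZE| = 38.10 ✓.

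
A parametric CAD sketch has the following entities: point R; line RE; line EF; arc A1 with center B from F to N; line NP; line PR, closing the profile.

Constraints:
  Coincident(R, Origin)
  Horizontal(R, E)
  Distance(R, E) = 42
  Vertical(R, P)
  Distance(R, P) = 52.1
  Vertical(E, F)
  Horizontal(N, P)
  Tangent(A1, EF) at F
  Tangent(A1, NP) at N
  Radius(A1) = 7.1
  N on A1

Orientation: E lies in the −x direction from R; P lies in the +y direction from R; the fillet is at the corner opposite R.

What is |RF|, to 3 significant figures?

61.6

R is at the origin; RE is horizontal with |RE| = 42.0 and E on the −x side, so E = (-42.0, 0.00). R and P share the same x with |RP| = 52.1 and P on the +y side, so P = (0.00, 52.1). The virtual corner opposite R is at (-42.0, 52.1). The tangent condition forces BF to be normal to EF and A1 meets NP tangentially, so BN is at right angles to NP, with radius 7.1, so the center B sits 7.1 in from both sides at B = (-34.9, 45.0). That places the tangent points at F = (-42.0, 45.0) on EF and N = (-34.9, 52.1) on NP. Then |RF| = |F − R| = 61.6.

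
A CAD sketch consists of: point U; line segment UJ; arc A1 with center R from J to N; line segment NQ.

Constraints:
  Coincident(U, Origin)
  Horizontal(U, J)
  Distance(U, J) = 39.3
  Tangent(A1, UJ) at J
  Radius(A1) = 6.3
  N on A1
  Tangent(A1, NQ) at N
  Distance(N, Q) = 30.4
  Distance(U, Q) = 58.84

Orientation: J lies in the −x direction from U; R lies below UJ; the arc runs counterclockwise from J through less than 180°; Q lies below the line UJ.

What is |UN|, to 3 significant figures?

46.0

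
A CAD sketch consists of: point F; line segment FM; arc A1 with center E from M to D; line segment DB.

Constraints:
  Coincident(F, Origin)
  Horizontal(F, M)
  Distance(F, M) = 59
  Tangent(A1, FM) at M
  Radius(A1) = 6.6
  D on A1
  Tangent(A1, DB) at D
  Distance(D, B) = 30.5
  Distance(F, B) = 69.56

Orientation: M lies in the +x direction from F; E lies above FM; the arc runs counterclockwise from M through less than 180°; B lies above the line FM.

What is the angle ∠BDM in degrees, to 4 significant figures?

128.3°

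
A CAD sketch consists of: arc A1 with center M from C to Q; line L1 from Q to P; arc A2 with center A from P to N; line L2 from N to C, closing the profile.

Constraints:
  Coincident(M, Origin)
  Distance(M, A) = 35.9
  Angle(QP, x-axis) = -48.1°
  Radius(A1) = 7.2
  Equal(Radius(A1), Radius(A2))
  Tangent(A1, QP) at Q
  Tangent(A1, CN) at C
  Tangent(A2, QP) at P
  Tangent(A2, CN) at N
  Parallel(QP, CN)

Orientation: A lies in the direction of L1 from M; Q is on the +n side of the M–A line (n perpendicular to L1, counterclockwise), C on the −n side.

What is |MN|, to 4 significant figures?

36.61

The slot axis is L1's direction at -48.1°, so u = (cos -48.1°, sin -48.1°) = (0.6678, -0.7443) and n = (−sin -48.1°, cos -48.1°) = (0.7443, 0.6678). M is at the origin and A lies 35.9 along u from M, so A = 35.9·u = (23.98, -26.72). Tangency of A1 to both parallel lines with radius 7.2 puts Q and C at M ± 7.2·n: Q = (5.359, 4.808), C = (-5.359, -4.808). Equal radii place P and N the same way about A: P = A + 7.2·n = (29.33, -21.91), N = A − 7.2·n = (18.62, -31.53). Then |MN| = |N − M| = 36.61.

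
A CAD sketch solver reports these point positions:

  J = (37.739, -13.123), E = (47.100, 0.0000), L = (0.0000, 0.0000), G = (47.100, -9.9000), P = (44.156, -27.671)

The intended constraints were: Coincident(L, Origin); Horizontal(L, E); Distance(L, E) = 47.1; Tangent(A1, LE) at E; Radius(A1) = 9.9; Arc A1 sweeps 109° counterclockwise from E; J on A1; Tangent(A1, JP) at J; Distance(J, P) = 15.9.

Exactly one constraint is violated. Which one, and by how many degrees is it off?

Tangent(A1, JP) at J — off by 4.80°.

L = (0.00, 0.00) ✓; L.y = 0.00, E.y = 0.00 ✓; |LE| = 47.10 ✓; ∠(GE, EL) = 90.00° ✓; |GE| = 9.900 ✓; bearing(G→J) − bearing(G→E) = 109.0° ✓; |GJ| = 9.900 ✓; ∠(GJ, JP) = 85.20° ✗; |JP| = 15.90 ✓.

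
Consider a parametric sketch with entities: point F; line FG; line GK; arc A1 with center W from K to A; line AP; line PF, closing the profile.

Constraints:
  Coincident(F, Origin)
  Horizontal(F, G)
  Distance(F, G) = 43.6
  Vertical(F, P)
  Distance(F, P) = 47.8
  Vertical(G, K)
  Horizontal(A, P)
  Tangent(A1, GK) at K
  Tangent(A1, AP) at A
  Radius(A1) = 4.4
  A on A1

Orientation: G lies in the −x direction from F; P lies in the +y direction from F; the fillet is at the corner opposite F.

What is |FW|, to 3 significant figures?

58.5

F and P share the same x with |FP| = 47.8 and P on the +y side, so P = (0.00, 47.8). The virtual corner opposite F is at (-43.6, 47.8). Since A1 is tangent to GK there, WK ⟂ GK and A1 meets AP tangentially, so WA is at right angles to AP, with radius 4.4, so the center W sits 4.4 in from both sides at W = (-39.2, 43.4). Then |FW| = |W − F| = 58.5.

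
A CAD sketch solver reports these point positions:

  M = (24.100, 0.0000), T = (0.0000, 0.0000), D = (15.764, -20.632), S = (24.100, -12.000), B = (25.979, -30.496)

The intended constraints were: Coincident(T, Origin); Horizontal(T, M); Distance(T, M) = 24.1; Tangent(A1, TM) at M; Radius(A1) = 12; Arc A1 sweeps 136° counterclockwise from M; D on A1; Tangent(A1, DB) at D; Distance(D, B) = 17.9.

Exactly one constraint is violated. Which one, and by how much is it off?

Distance(D, B) = 17.9 — off by 3.70.

T = (0.00, 0.00) ✓; T.y = 0.00, M.y = 0.00 ✓; |TM| = 24.10 ✓; ∠(SM, MT) = 90.00° ✓; |SM| = 12.00 ✓; bearing(S→D) − bearing(S→M) = 136.0° ✓; |SD| = 12.00 ✓; ∠(SD, DB) = 90.00° ✓; |DB| = 14.20 ✗.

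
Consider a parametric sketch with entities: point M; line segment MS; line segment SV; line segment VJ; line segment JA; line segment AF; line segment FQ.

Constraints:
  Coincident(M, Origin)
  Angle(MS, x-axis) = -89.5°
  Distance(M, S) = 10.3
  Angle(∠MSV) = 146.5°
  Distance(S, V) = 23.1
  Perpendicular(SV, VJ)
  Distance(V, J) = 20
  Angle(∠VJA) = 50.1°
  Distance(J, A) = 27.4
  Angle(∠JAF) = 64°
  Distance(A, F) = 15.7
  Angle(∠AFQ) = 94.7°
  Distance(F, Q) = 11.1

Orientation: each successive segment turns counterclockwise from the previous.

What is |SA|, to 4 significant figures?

3.194

The perpendicularity gives VJ at right angles to SV, so VJ runs at 34.00°; with |VJ| = 20.0, J = (29.59, -18.27). ∠VJA = 50.1° gives JA at 163.9° from the x-axis; with |JA| = 27.4, A = (3.263, -10.67). Then |SA| = |A − S| = 3.194.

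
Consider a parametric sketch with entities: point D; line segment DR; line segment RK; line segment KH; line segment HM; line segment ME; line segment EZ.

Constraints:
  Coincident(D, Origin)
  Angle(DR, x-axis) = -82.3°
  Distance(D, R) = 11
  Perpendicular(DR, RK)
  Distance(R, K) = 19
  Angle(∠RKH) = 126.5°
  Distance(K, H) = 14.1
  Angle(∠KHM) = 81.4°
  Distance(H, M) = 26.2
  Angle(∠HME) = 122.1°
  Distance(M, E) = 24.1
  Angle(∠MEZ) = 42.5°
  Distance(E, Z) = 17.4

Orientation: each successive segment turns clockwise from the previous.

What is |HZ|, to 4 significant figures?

27.27

D is at the origin; DR runs at -82.3° with length 11.0, so R = (1.474, -10.90). DR is perpendicular to RK, so RK runs at -172.3°; with |RK| = 19.0, K = (-17.35, -13.45). ∠RKH = 126.5° gives KH at 134.2° from the x-axis; with |KH| = 14.1, H = (-27.18, -3.338). ∠KHM = 81.4° gives HM at 35.60° from the x-axis; with |HM| = 26.2, M = (-5.882, 11.91). ∠HME = 122.1° gives ME at -22.30° from the x-axis; with |ME| = 24.1, E = (16.42, 2.769). ∠MEZ = 42.5° gives EZ at -159.8° from the x-axis; with |EZ| = 17.4, Z = (0.08615, -3.240). Then |HZ| = |Z − H| = 27.27.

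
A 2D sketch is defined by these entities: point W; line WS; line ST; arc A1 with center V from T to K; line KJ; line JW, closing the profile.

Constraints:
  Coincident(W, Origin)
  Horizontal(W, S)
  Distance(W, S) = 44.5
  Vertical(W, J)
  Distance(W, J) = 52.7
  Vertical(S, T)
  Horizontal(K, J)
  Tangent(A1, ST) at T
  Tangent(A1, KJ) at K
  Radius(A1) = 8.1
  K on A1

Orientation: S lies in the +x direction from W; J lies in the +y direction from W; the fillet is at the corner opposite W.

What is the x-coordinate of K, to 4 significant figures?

36.40

W is at the origin; W and S share the same y with |WS| = 44.5 and S on the +x side, so S = (44.50, 0.000). WJ is vertical with |WJ| = 52.7 and J on the +y side, so J = (0.000, 52.70). The virtual corner opposite W is at (44.50, 52.70). A1 meets ST tangentially, so VT is at right angles to ST and since A1 is tangent to KJ there, VK ⟂ KJ, with radius 8.1, so the center V sits 8.1 in from both sides at V = (36.40, 44.60). That places the tangent points at T = (44.50, 44.60) on ST and K = (36.40, 52.70) on KJ. So K.x = 36.40.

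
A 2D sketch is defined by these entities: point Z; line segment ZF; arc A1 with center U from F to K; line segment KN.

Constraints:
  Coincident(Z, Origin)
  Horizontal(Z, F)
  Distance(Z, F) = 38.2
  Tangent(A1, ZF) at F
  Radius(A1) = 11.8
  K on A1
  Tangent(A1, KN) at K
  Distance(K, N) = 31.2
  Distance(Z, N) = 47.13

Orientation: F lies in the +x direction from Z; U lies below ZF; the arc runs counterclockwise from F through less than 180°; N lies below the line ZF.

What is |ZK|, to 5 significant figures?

28.441

Z is at the origin; Z and F share the same y with |ZF| = 38.2 and F on the +x side, so F = (38.200, 0.0000). A1 meets ZF tangentially, so UF is at right angles to ZF, so U = F + (0, -11.8) = (38.200, -11.800). Since UK ⟂ KN (tangency), |UN| = √(11.8² + 31.2²) = 33.357 regardless of where K sits on A1. So N lies on both circle(Z, 47.13) and circle(U, 33.357); the below-ZF intersection is N = (22.669, -41.320). K is the foot of the tangent from N: K = (26.489, -10.355).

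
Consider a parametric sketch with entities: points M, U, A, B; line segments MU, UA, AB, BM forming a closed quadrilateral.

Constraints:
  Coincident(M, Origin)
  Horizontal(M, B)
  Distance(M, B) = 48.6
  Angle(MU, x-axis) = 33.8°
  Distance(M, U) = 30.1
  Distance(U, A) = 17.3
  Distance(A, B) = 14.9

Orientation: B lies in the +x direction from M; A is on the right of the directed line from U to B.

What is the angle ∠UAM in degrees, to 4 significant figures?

62.55°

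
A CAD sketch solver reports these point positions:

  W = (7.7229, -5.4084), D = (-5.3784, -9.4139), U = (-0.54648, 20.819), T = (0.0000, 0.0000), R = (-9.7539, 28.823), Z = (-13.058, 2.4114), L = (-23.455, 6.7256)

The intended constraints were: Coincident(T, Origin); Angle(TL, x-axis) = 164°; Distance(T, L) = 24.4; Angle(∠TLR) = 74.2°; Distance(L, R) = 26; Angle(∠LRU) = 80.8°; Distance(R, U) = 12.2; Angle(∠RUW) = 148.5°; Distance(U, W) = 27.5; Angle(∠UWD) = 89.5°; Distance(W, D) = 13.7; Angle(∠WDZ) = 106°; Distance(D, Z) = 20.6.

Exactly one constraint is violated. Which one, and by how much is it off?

Distance(D, Z) = 20.6 — off by 6.50.

T = (0.00, 0.00) ✓; TL at 164.0° ✓; |TL| = 24.40 ✓; ∠TLR = 74.20° ✓; |LR| = 26.00 ✓; ∠LRU = 80.80° ✓; |RU| = 12.20 ✓; ∠RUW = 148.5° ✓; |UW| = 27.50 ✓; ∠UWD = 89.50° ✓; |WD| = 13.70 ✓; ∠WDZ = 106.0° ✓; |DZ| = 14.10 ✗.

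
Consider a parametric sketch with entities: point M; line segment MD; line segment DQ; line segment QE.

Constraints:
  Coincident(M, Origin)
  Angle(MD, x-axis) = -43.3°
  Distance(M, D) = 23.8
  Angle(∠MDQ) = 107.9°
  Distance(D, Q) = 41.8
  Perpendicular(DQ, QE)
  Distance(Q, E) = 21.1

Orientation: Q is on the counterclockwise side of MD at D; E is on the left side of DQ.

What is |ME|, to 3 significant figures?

49.1

∠MDQ = 107.9°, so DQ runs at -43.3° + (180° − 107.9°) = 28.8° from the x-axis; with |DQ| = 41.8, Q = D + 41.8·(cos 28.8°, sin 28.8°) = (54.0, 3.81). DQ ⟂ QE; with |QE| = 21.1 on the left of DQ, E = Q + 21.1·(-0.482, 0.876) = (43.8, 22.3). Then |ME| = |E − M| = 49.1.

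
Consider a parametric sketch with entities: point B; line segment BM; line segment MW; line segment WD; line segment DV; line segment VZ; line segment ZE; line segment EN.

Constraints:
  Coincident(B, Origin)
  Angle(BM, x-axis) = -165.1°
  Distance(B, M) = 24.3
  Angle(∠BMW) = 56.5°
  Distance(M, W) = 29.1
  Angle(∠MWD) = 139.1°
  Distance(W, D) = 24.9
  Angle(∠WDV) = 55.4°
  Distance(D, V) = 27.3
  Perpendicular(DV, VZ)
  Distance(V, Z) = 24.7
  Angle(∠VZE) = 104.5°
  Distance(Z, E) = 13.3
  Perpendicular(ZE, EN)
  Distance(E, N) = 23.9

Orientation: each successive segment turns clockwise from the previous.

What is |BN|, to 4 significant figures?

25.96

B is at the origin; BM runs at -165.1° with length 24.3, so M = (-23.48, -6.248). ∠BMW = 56.5° gives MW at 71.40° from the x-axis; with |MW| = 29.1, W = (-14.20, 21.33). ∠MWD = 139.1° gives WD at 30.50° from the x-axis; with |WD| = 24.9, D = (7.253, 33.97). ∠WDV = 55.4° gives DV at -94.10° from the x-axis; with |DV| = 27.3, V = (5.301, 6.739). DV ⟂ VZ, so VZ runs at 175.9°; with |VZ| = 24.7, Z = (-19.34, 8.505). ∠VZE = 104.5° gives ZE at 100.4° from the x-axis; with |ZE| = 13.3, E = (-21.74, 21.59). The perpendicularity gives EN at right angles to ZE, so EN runs at 10.40°; with |EN| = 23.9, N = (1.771, 25.90). Then |BN| = |N − B| = 25.96.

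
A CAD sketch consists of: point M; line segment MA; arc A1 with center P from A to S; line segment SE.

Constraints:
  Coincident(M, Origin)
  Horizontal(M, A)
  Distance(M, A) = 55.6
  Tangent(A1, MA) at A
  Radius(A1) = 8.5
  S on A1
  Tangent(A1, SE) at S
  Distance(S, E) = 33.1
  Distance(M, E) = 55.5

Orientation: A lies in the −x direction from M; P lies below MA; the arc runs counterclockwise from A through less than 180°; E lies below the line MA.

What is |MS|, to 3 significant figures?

63.5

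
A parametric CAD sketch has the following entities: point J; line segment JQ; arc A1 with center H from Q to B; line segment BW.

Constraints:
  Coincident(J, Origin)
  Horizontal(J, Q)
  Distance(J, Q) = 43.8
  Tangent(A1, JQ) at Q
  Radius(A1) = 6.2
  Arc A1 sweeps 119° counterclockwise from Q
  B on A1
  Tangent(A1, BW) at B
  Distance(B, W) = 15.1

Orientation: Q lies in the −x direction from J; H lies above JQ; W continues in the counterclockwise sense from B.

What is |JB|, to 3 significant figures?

39.5

J is at the origin; J and Q share the same y with |JQ| = 43.8 and Q on the −x side, so Q = (-43.8, 0.00). A1 meets JQ tangentially, so HQ is at right angles to JQ, so H = Q + (0, 6.2) = (-43.8, 6.20). On A1, Q sits at bearing -90° from H; a 119° counterclockwise sweep puts B at bearing 29°, so B = H + 6.2·(cos 29°, sin 29°) = (-38.4, 9.21). Then |JB| = |B − J| = 39.5.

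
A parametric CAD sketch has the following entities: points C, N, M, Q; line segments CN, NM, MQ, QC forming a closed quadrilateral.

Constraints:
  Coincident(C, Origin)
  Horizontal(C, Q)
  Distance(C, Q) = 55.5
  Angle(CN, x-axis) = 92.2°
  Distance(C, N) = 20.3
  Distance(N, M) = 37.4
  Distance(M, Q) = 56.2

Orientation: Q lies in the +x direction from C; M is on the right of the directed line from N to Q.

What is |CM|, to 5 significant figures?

17.126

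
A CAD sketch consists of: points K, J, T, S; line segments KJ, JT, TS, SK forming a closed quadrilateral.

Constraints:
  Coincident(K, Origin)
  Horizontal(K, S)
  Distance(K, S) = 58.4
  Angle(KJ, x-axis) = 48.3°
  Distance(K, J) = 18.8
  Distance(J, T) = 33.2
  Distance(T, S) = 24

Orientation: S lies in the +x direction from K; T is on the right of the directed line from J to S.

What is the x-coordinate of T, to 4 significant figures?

36.23

K is at the origin; K and S share the same y with |KS| = 58.4 and S in +x, so S = (58.4, 0). KJ runs at 48.3° with |KJ| = 18.8, so J = (12.51, 14.04). T is determined by |JT| = 33.2 and |TS| = 24.0 together: it lies at the intersection of circle(J, 33.2) and circle(S, 24.0). With |JS| = 47.99, the foot of the radical line on JS is 29.48 from J and the perpendicular offset is √(33.2² − 29.48²) = 15.27. Taking the right-of-JS solution: T = (36.23, -9.190).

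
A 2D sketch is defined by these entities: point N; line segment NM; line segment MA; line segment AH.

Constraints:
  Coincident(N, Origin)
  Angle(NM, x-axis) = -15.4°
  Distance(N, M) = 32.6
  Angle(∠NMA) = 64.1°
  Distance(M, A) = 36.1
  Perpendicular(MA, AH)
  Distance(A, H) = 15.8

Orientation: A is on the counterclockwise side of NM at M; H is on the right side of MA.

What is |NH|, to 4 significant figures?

50.14

∠NMA = 64.1°, so MA runs at -15.4° + (180° − 64.1°) = 100.5° from the x-axis; with |MA| = 36.1, A = M + 36.1·(cos 100.5°, sin 100.5°) = (24.85, 26.84). The perpendicularity gives AH at right angles to MA; with |AH| = 15.8 on the right of MA, H = A + 15.8·(0.9833, 0.1822) = (40.39, 29.72). Then |NH| = |H − N| = 50.14.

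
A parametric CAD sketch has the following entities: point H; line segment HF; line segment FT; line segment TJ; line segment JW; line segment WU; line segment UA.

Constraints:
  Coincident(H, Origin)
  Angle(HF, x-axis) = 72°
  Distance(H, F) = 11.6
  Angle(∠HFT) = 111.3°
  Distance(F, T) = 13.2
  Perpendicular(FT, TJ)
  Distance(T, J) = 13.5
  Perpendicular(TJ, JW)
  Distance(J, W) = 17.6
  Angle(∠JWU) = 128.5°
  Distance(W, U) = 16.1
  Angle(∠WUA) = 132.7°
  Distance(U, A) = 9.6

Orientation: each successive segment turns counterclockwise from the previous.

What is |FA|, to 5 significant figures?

15.541

∠JWU = 128.5° gives WU at 12.200° from the x-axis; with |WU| = 16.1, U = (14.175, 1.2009). ∠WUA = 132.7° gives UA at 59.500° from the x-axis; with |UA| = 9.6, A = (19.048, 9.4725). Then |FA| = |A − F| = 15.541.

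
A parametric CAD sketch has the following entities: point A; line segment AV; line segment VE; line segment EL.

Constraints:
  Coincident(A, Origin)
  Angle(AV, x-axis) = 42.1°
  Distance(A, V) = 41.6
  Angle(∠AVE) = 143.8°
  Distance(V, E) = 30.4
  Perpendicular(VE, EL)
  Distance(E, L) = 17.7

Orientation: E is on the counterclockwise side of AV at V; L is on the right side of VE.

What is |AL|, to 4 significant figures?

76.67

A is at the origin; AV runs at 42.1° with length 41.6, so V = 41.6·(cos 42.1°, sin 42.1°) = (30.87, 27.89). ∠AVE = 143.8°, so VE runs at 42.1° + (180° − 143.8°) = 78.30° from the x-axis; with |VE| = 30.4, E = V + 30.4·(cos 78.30°, sin 78.30°) = (37.03, 57.66). VE ⟂ EL; with |EL| = 17.7 on the right of VE, L = E + 17.7·(0.9792, -0.2028) = (54.36, 54.07). Then |AL| = |L − A| = 76.67.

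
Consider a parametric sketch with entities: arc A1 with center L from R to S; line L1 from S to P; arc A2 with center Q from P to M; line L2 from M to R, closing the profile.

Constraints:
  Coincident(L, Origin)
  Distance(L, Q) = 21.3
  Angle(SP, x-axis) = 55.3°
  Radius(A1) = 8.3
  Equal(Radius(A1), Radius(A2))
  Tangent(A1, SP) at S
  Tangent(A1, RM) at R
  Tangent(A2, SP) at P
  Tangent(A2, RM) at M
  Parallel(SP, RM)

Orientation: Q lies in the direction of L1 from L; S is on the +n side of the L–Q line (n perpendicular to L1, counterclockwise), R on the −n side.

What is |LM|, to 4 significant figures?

22.86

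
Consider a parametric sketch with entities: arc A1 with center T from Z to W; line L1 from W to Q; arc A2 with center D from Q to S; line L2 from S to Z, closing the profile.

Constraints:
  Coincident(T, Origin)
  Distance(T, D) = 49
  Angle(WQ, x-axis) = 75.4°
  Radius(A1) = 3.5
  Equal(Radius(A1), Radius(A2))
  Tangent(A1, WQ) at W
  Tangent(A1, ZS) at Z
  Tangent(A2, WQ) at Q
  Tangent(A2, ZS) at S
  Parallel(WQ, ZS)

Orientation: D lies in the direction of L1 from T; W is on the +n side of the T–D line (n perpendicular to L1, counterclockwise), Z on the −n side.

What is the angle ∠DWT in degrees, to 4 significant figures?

85.91°

The slot axis is L1's direction at 75.4°, so u = (cos 75.4°, sin 75.4°) = (0.2521, 0.9677) and n = (−sin 75.4°, cos 75.4°) = (-0.9677, 0.2521). T is at the origin and D lies 49.0 along u from T, so D = 49.0·u = (12.35, 47.42). Tangency of A1 to both parallel lines with radius 3.5 puts W and Z at T ± 3.5·n: W = (-3.387, 0.8822), Z = (3.387, -0.8822). Then cos ∠DWT = WD·WT / (|WD||WT|), giving 85.91°.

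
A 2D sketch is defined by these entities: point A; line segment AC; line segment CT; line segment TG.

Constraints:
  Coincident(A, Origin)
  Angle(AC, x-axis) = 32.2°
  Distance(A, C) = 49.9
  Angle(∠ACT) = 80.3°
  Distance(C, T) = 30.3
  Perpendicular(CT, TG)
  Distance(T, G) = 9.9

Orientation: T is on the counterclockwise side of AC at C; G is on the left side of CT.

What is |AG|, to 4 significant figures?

44.97

∠ACT = 80.3°, so CT runs at 32.2° + (180° − 80.3°) = 131.9° from the x-axis; with |CT| = 30.3, T = C + 30.3·(cos 131.9°, sin 131.9°) = (21.99, 49.14). The perpendicularity gives TG at right angles to CT; with |TG| = 9.9 on the left of CT, G = T + 9.9·(-0.7443, -0.6678) = (14.62, 42.53). Then |AG| = |G − A| = 44.97.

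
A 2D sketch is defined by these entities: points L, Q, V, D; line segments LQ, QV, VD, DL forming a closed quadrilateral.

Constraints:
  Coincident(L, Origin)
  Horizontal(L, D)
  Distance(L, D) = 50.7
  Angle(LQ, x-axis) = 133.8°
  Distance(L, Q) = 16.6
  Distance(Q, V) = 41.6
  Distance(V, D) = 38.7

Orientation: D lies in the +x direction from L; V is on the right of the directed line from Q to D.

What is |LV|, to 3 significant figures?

25.0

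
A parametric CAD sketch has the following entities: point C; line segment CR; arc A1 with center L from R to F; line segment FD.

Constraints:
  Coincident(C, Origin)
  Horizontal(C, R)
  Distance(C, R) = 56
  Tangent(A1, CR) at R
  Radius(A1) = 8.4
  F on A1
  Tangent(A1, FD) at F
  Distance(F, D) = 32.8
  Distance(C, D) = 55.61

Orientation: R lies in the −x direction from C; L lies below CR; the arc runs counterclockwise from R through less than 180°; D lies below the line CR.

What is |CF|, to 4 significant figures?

63.80

C is at the origin; CR is horizontal with |CR| = 56.0 and R on the −x side, so R = (-56.00, 0.000). The tangent condition forces LR to be normal to CR, so L = R + (0, -8.4) = (-56.00, -8.400). Since LF ⟂ FD (tangency), |LD| = √(8.4² + 32.8²) = 33.86 regardless of where F sits on A1. So D lies on both circle(C, 55.61) and circle(L, 33.86); the below-CR intersection is D = (-40.25, -38.37). F is the foot of the tangent from D: F = (-62.23, -14.03).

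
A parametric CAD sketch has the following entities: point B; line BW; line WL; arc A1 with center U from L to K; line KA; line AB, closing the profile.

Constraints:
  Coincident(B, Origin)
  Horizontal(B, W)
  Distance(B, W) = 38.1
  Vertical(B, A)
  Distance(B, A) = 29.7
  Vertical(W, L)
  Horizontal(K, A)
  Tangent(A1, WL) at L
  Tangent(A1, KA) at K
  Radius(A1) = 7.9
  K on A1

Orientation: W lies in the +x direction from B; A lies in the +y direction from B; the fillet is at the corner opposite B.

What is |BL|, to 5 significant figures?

43.896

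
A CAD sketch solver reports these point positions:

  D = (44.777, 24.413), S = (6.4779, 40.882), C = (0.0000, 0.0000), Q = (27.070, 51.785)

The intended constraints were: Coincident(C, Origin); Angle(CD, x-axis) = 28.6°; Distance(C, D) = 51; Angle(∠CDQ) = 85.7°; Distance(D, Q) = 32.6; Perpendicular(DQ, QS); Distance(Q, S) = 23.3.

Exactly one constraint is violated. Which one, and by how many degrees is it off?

Perpendicular(DQ, QS) — off by 5.00°.

C = (0.00, 0.00) ✓; CD at 28.60° ✓; |CD| = 51.00 ✓; ∠CDQ = 85.70° ✓; |DQ| = 32.60 ✓; ∠(DQ, QS) = 85.00° ✗; |QS| = 23.30 ✓.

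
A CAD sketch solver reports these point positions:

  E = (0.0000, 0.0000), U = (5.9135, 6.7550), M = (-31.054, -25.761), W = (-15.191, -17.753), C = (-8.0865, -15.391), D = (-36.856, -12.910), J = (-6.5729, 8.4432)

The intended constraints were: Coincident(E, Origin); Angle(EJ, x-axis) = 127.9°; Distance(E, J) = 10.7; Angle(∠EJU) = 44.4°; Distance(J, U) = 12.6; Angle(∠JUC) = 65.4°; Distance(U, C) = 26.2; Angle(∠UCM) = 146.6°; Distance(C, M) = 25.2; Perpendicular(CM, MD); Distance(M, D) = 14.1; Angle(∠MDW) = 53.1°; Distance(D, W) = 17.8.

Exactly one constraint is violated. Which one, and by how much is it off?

Distance(D, W) = 17.8 — off by 4.40.

E = (0.00, 0.00) ✓; EJ at 127.9° ✓; |EJ| = 10.70 ✓; ∠EJU = 44.40° ✓; |JU| = 12.60 ✓; ∠JUC = 65.40° ✓; |UC| = 26.20 ✓; ∠UCM = 146.6° ✓; |CM| = 25.20 ✓; ∠(CM, MD) = 90.00° ✓; |MD| = 14.10 ✓; ∠MDW = 53.10° ✓; |DW| = 22.20 ✗.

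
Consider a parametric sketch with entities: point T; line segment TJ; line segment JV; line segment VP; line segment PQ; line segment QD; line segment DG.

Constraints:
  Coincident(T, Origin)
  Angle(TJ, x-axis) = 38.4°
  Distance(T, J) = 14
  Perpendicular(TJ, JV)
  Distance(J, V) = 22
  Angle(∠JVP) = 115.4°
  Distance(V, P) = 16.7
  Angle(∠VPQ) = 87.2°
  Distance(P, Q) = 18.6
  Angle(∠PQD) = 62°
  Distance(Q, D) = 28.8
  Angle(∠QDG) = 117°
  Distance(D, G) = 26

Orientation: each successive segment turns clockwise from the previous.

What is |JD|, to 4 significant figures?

16.05

∠VPQ = 87.2° gives PQ at 151.0° from the x-axis; with |PQ| = 18.6, Q = (0.9959, -14.51). ∠PQD = 62.0° gives QD at 33.00° from the x-axis; with |QD| = 28.8, D = (25.15, 1.174). Then |JD| = |D − J| = 16.05.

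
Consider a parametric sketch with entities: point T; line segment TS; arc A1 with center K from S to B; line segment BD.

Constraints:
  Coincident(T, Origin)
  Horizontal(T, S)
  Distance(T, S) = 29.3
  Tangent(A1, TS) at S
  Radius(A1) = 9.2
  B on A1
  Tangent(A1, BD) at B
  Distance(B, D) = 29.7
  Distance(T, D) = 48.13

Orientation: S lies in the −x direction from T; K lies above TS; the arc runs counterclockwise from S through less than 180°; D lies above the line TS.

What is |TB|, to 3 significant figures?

23.2

Checks: |TS| = 29.30 ✓; |KB| = 9.200 ✓; ∠(KB, BD) = 90.00° ✓; |BD| = 29.70 ✓; |TD| = 48.13 ✓.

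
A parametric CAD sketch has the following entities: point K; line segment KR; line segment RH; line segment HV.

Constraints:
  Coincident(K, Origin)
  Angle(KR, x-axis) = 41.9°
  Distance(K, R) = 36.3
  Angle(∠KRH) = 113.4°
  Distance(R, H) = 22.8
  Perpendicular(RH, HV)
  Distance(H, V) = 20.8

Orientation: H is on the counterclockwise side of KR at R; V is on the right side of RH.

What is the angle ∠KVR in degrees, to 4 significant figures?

13.11°

K is at the origin; KR runs at 41.9° with length 36.3, so R = 36.3·(cos 41.9°, sin 41.9°) = (27.02, 24.24). ∠KRH = 113.4°, so RH runs at 41.9° + (180° − 113.4°) = 108.5° from the x-axis; with |RH| = 22.8, H = R + 22.8·(cos 108.5°, sin 108.5°) = (19.78, 45.86). RH ⟂ HV; with |HV| = 20.8 on the right of RH, V = H + 20.8·(0.9483, 0.3173) = (39.51, 52.46). Then cos ∠KVR = VK·VR / (|VK||VR|), giving 13.11°.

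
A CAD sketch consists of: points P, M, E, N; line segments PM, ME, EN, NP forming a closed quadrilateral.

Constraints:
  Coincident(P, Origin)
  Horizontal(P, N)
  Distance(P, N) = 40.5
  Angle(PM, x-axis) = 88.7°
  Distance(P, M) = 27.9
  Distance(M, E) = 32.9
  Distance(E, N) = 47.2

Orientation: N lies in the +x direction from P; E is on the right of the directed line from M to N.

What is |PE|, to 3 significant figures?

7.76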